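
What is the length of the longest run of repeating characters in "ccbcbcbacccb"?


Input: "ccbcbcbacccb"
Scanning for longest run:
  Position 1 ('c'): continues run of 'c', length=2
  Position 2 ('b'): new char, reset run to 1
  Position 3 ('c'): new char, reset run to 1
  Position 4 ('b'): new char, reset run to 1
  Position 5 ('c'): new char, reset run to 1
  Position 6 ('b'): new char, reset run to 1
  Position 7 ('a'): new char, reset run to 1
  Position 8 ('c'): new char, reset run to 1
  Position 9 ('c'): continues run of 'c', length=2
  Position 10 ('c'): continues run of 'c', length=3
  Position 11 ('b'): new char, reset run to 1
Longest run: 'c' with length 3

3


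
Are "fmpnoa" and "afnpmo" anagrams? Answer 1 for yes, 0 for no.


Strings: "fmpnoa", "afnpmo"
Sorted first:  afmnop
Sorted second: afmnop
Sorted forms match => anagrams

1


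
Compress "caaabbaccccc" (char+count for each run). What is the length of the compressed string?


Input: caaabbaccccc
Runs:
  'c' x 1 => "c1"
  'a' x 3 => "a3"
  'b' x 2 => "b2"
  'a' x 1 => "a1"
  'c' x 5 => "c5"
Compressed: "c1a3b2a1c5"
Compressed length: 10

10


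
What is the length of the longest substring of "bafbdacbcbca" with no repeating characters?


Input: "bafbdacbcbca"
Sliding window (track last position of each char):
  Position 0 ('b'): window [0,0] length 1 -- new best
  Position 1 ('a'): window [0,1] length 2 -- new best
  Position 2 ('f'): window [0,2] length 3 -- new best
  Position 3 ('b'): repeat (last at 0), move window start to 1
  Position 3 ('b'): window [1,3] length 3
  Position 4 ('d'): window [1,4] length 4 -- new best
  Position 5 ('a'): repeat (last at 1), move window start to 2
  Position 5 ('a'): window [2,5] length 4
  Position 6 ('c'): window [2,6] length 5 -- new best
  Position 7 ('b'): repeat (last at 3), move window start to 4
  Position 7 ('b'): window [4,7] length 4
  Position 8 ('c'): repeat (last at 6), move window start to 7
  Position 8 ('c'): window [7,8] length 2
  Position 9 ('b'): repeat (last at 7), move window start to 8
  Position 9 ('b'): window [8,9] length 2
  Position 10 ('c'): repeat (last at 8), move window start to 9
  Position 10 ('c'): window [9,10] length 2
  Position 11 ('a'): window [9,11] length 3
Longest substring with no repeats: "fbdac" with length 5

5


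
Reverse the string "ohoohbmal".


Input: ohoohbmal
Reading characters right to left:
  Position 8: 'l'
  Position 7: 'a'
  Position 6: 'm'
  Position 5: 'b'
  Position 4: 'h'
  Position 3: 'o'
  Position 2: 'o'
  Position 1: 'h'
  Position 0: 'o'
Reversed: lambhooho

lambhooho


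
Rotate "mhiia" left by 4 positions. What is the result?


Input: "mhiia", rotate left by 4
First 4 characters: "mhii"
Remaining characters: "a"
Concatenate remaining + first: "a" + "mhii" = "amhii"

amhii


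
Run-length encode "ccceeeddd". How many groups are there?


Input: ccceeeddd
Scanning for consecutive runs:
  Group 1: 'c' x 3 (positions 0-2)
  Group 2: 'e' x 3 (positions 3-5)
  Group 3: 'd' x 3 (positions 6-8)
Total groups: 3

3


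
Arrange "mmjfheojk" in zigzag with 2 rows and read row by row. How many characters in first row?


Zigzag "mmjfheojk" into 2 rows:
Placing characters:
  'm' => row 0
  'm' => row 1
  'j' => row 0
  'f' => row 1
  'h' => row 0
  'e' => row 1
  'o' => row 0
  'j' => row 1
  'k' => row 0
Rows:
  Row 0: "mjhok"
  Row 1: "mfej"
First row length: 5

5


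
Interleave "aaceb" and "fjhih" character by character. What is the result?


Interleaving "aaceb" and "fjhih":
  Position 0: 'a' from first, 'f' from second => "af"
  Position 1: 'a' from first, 'j' from second => "aj"
  Position 2: 'c' from first, 'h' from second => "ch"
  Position 3: 'e' from first, 'i' from second => "ei"
  Position 4: 'b' from first, 'h' from second => "bh"
Result: afajcheibh

afajcheibh


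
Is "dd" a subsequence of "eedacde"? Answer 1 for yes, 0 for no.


Check if "dd" is a subsequence of "eedacde"
Greedy scan:
  Position 0 ('e'): no match needed
  Position 1 ('e'): no match needed
  Position 2 ('d'): matches sub[0] = 'd'
  Position 3 ('a'): no match needed
  Position 4 ('c'): no match needed
  Position 5 ('d'): matches sub[1] = 'd'
  Position 6 ('e'): no match needed
All 2 characters matched => is a subsequence

1


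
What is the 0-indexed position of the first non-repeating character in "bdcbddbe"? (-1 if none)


Input: bdcbddbe
Character frequencies:
  'b': 3
  'c': 1
  'd': 3
  'e': 1
Scanning left to right for freq == 1:
  Position 0 ('b'): freq=3, skip
  Position 1 ('d'): freq=3, skip
  Position 2 ('c'): unique! => answer = 2

2


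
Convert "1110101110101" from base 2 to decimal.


Input: "1110101110101" in base 2
Positional expansion:
  Digit '1' (value 1) x 2^12 = 4096
  Digit '1' (value 1) x 2^11 = 2048
  Digit '1' (value 1) x 2^10 = 1024
  Digit '0' (value 0) x 2^9 = 0
  Digit '1' (value 1) x 2^8 = 256
  Digit '0' (value 0) x 2^7 = 0
  Digit '1' (value 1) x 2^6 = 64
  Digit '1' (value 1) x 2^5 = 32
  Digit '1' (value 1) x 2^4 = 16
  Digit '0' (value 0) x 2^3 = 0
  Digit '1' (value 1) x 2^2 = 4
  Digit '0' (value 0) x 2^1 = 0
  Digit '1' (value 1) x 2^0 = 1
Sum = 7541

7541


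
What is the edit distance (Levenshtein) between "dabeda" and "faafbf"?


Computing edit distance: "dabeda" -> "faafbf"
DP table:
           f    a    a    f    b    f
      0    1    2    3    4    5    6
  d   1    1    2    3    4    5    6
  a   2    2    1    2    3    4    5
  b   3    3    2    2    3    3    4
  e   4    4    3    3    3    4    4
  d   5    5    4    4    4    4    5
  a   6    6    5    4    5    5    5
Edit distance = dp[6][6] = 5

5


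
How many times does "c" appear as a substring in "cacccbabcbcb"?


Searching for "c" in "cacccbabcbcb"
Scanning each position:
  Position 0: "c" => MATCH
  Position 1: "a" => no
  Position 2: "c" => MATCH
  Position 3: "c" => MATCH
  Position 4: "c" => MATCH
  Position 5: "b" => no
  Position 6: "a" => no
  Position 7: "b" => no
  Position 8: "c" => MATCH
  Position 9: "b" => no
  Position 10: "c" => MATCH
  Position 11: "b" => no
Total occurrences: 6

6


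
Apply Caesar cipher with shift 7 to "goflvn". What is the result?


Caesar cipher: shift "goflvn" by 7
  'g' (pos 6) + 7 = pos 13 = 'n'
  'o' (pos 14) + 7 = pos 21 = 'v'
  'f' (pos 5) + 7 = pos 12 = 'm'
  'l' (pos 11) + 7 = pos 18 = 's'
  'v' (pos 21) + 7 = pos 2 = 'c'
  'n' (pos 13) + 7 = pos 20 = 'u'
Result: nvmscu

nvmscu


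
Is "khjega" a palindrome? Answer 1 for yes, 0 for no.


Input: khjega
Reversed: agejhk
  Compare pos 0 ('k') with pos 5 ('a'): MISMATCH
  Compare pos 1 ('h') with pos 4 ('g'): MISMATCH
  Compare pos 2 ('j') with pos 3 ('e'): MISMATCH
Result: not a palindrome

0


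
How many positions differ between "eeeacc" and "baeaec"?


Comparing "eeeacc" and "baeaec" position by position:
  Position 0: 'e' vs 'b' => DIFFER
  Position 1: 'e' vs 'a' => DIFFER
  Position 2: 'e' vs 'e' => same
  Position 3: 'a' vs 'a' => same
  Position 4: 'c' vs 'e' => DIFFER
  Position 5: 'c' vs 'c' => same
Positions that differ: 3

3


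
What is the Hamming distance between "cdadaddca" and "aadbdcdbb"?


Comparing "cdadaddca" and "aadbdcdbb" position by position:
  Position 0: 'c' vs 'a' => differ
  Position 1: 'd' vs 'a' => differ
  Position 2: 'a' vs 'd' => differ
  Position 3: 'd' vs 'b' => differ
  Position 4: 'a' vs 'd' => differ
  Position 5: 'd' vs 'c' => differ
  Position 6: 'd' vs 'd' => same
  Position 7: 'c' vs 'b' => differ
  Position 8: 'a' vs 'b' => differ
Total differences (Hamming distance): 8

8


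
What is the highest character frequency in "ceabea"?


Input: ceabea
Character counts:
  'a': 2
  'b': 1
  'c': 1
  'e': 2
Maximum frequency: 2

2


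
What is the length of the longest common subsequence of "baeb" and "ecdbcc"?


LCS of "baeb" and "ecdbcc"
DP table:
           e    c    d    b    c    c
      0    0    0    0    0    0    0
  b   0    0    0    0    1    1    1
  a   0    0    0    0    1    1    1
  e   0    1    1    1    1    1    1
  b   0    1    1    1    2    2    2
LCS length = dp[4][6] = 2

2


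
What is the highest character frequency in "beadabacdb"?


Input: beadabacdb
Character counts:
  'a': 3
  'b': 3
  'c': 1
  'd': 2
  'e': 1
Maximum frequency: 3

3


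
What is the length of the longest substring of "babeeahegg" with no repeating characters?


Input: "babeeahegg"
Sliding window (track last position of each char):
  Position 0 ('b'): window [0,0] length 1 -- new best
  Position 1 ('a'): window [0,1] length 2 -- new best
  Position 2 ('b'): repeat (last at 0), move window start to 1
  Position 2 ('b'): window [1,2] length 2
  Position 3 ('e'): window [1,3] length 3 -- new best
  Position 4 ('e'): repeat (last at 3), move window start to 4
  Position 4 ('e'): window [4,4] length 1
  Position 5 ('a'): window [4,5] length 2
  Position 6 ('h'): window [4,6] length 3
  Position 7 ('e'): repeat (last at 4), move window start to 5
  Position 7 ('e'): window [5,7] length 3
  Position 8 ('g'): window [5,8] length 4 -- new best
  Position 9 ('g'): repeat (last at 8), move window start to 9
  Position 9 ('g'): window [9,9] length 1
Longest substring with no repeats: "aheg" with length 4

4


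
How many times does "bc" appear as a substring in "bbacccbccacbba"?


Searching for "bc" in "bbacccbccacbba"
Scanning each position:
  Position 0: "bb" => no
  Position 1: "ba" => no
  Position 2: "ac" => no
  Position 3: "cc" => no
  Position 4: "cc" => no
  Position 5: "cb" => no
  Position 6: "bc" => MATCH
  Position 7: "cc" => no
  Position 8: "ca" => no
  Position 9: "ac" => no
  Position 10: "cb" => no
  Position 11: "bb" => no
  Position 12: "ba" => no
Total occurrences: 1

1


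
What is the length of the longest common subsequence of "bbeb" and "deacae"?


LCS of "bbeb" and "deacae"
DP table:
           d    e    a    c    a    e
      0    0    0    0    0    0    0
  b   0    0    0    0    0    0    0
  b   0    0    0    0    0    0    0
  e   0    0    1    1    1    1    1
  b   0    0    1    1    1    1    1
LCS length = dp[4][6] = 1

1


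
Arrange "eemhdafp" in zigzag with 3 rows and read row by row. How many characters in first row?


Zigzag "eemhdafp" into 3 rows:
Placing characters:
  'e' => row 0
  'e' => row 1
  'm' => row 2
  'h' => row 1
  'd' => row 0
  'a' => row 1
  'f' => row 2
  'p' => row 1
Rows:
  Row 0: "ed"
  Row 1: "ehap"
  Row 2: "mf"
First row length: 2

2


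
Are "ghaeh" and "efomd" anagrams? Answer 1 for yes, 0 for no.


Strings: "ghaeh", "efomd"
Sorted first:  aeghh
Sorted second: defmo
Differ at position 0: 'a' vs 'd' => not anagrams

0


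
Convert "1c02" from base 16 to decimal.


Input: "1c02" in base 16
Positional expansion:
  Digit '1' (value 1) x 16^3 = 4096
  Digit 'c' (value 12) x 16^2 = 3072
  Digit '0' (value 0) x 16^1 = 0
  Digit '2' (value 2) x 16^0 = 2
Sum = 7170

7170


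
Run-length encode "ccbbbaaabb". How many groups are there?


Input: ccbbbaaabb
Scanning for consecutive runs:
  Group 1: 'c' x 2 (positions 0-1)
  Group 2: 'b' x 3 (positions 2-4)
  Group 3: 'a' x 3 (positions 5-7)
  Group 4: 'b' x 2 (positions 8-9)
Total groups: 4

4


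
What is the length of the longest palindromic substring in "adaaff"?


Input: "adaaff"
Checking substrings for palindromes:
  [0:3] "ada" (len 3) => palindrome
  [2:4] "aa" (len 2) => palindrome
  [4:6] "ff" (len 2) => palindrome
Longest palindromic substring: "ada" with length 3

3


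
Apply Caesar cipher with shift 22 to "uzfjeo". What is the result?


Caesar cipher: shift "uzfjeo" by 22
  'u' (pos 20) + 22 = pos 16 = 'q'
  'z' (pos 25) + 22 = pos 21 = 'v'
  'f' (pos 5) + 22 = pos 1 = 'b'
  'j' (pos 9) + 22 = pos 5 = 'f'
  'e' (pos 4) + 22 = pos 0 = 'a'
  'o' (pos 14) + 22 = pos 10 = 'k'
Result: qvbfak

qvbfak


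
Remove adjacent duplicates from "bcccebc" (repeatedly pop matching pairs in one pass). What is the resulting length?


Input: bcccebc
Stack-based adjacent duplicate removal:
  Read 'b': push. Stack: b
  Read 'c': push. Stack: bc
  Read 'c': matches stack top 'c' => pop. Stack: b
  Read 'c': push. Stack: bc
  Read 'e': push. Stack: bce
  Read 'b': push. Stack: bceb
  Read 'c': push. Stack: bcebc
Final stack: "bcebc" (length 5)

5


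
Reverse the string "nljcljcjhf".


Input: nljcljcjhf
Reading characters right to left:
  Position 9: 'f'
  Position 8: 'h'
  Position 7: 'j'
  Position 6: 'c'
  Position 5: 'j'
  Position 4: 'l'
  Position 3: 'c'
  Position 2: 'j'
  Position 1: 'l'
  Position 0: 'n'
Reversed: fhjcjlcjln

fhjcjlcjln


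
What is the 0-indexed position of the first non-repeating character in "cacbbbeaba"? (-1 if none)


Input: cacbbbeaba
Character frequencies:
  'a': 3
  'b': 4
  'c': 2
  'e': 1
Scanning left to right for freq == 1:
  Position 0 ('c'): freq=2, skip
  Position 1 ('a'): freq=3, skip
  Position 2 ('c'): freq=2, skip
  Position 3 ('b'): freq=4, skip
  Position 4 ('b'): freq=4, skip
  Position 5 ('b'): freq=4, skip
  Position 6 ('e'): unique! => answer = 6

6


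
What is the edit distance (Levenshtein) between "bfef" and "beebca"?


Computing edit distance: "bfef" -> "beebca"
DP table:
           b    e    e    b    c    a
      0    1    2    3    4    5    6
  b   1    0    1    2    3    4    5
  f   2    1    1    2    3    4    5
  e   3    2    1    1    2    3    4
  f   4    3    2    2    2    3    4
Edit distance = dp[4][6] = 4

4


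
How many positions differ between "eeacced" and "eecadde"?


Comparing "eeacced" and "eecadde" position by position:
  Position 0: 'e' vs 'e' => same
  Position 1: 'e' vs 'e' => same
  Position 2: 'a' vs 'c' => DIFFER
  Position 3: 'c' vs 'a' => DIFFER
  Position 4: 'c' vs 'd' => DIFFER
  Position 5: 'e' vs 'd' => DIFFER
  Position 6: 'd' vs 'e' => DIFFER
Positions that differ: 5

5


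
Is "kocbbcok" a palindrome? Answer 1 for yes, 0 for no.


Input: kocbbcok
Reversed: kocbbcok
  Compare pos 0 ('k') with pos 7 ('k'): match
  Compare pos 1 ('o') with pos 6 ('o'): match
  Compare pos 2 ('c') with pos 5 ('c'): match
  Compare pos 3 ('b') with pos 4 ('b'): match
Result: palindrome

1


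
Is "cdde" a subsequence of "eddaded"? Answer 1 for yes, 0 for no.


Check if "cdde" is a subsequence of "eddaded"
Greedy scan:
  Position 0 ('e'): no match needed
  Position 1 ('d'): no match needed
  Position 2 ('d'): no match needed
  Position 3 ('a'): no match needed
  Position 4 ('d'): no match needed
  Position 5 ('e'): no match needed
  Position 6 ('d'): no match needed
Only matched 0/4 characters => not a subsequence

0


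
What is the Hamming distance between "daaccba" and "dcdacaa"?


Comparing "daaccba" and "dcdacaa" position by position:
  Position 0: 'd' vs 'd' => same
  Position 1: 'a' vs 'c' => differ
  Position 2: 'a' vs 'd' => differ
  Position 3: 'c' vs 'a' => differ
  Position 4: 'c' vs 'c' => same
  Position 5: 'b' vs 'a' => differ
  Position 6: 'a' vs 'a' => same
Total differences (Hamming distance): 4

4


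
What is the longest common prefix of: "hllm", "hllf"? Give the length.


Words: hllm, hllf
  Position 0: all 'h' => match
  Position 1: all 'l' => match
  Position 2: all 'l' => match
  Position 3: ('m', 'f') => mismatch, stop
LCP = "hll" (length 3)

3


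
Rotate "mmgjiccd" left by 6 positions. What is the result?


Input: "mmgjiccd", rotate left by 6
First 6 characters: "mmgjic"
Remaining characters: "cd"
Concatenate remaining + first: "cd" + "mmgjic" = "cdmmgjic"

cdmmgjic


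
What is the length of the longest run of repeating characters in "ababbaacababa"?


Input: "ababbaacababa"
Scanning for longest run:
  Position 1 ('b'): new char, reset run to 1
  Position 2 ('a'): new char, reset run to 1
  Position 3 ('b'): new char, reset run to 1
  Position 4 ('b'): continues run of 'b', length=2
  Position 5 ('a'): new char, reset run to 1
  Position 6 ('a'): continues run of 'a', length=2
  Position 7 ('c'): new char, reset run to 1
  Position 8 ('a'): new char, reset run to 1
  Position 9 ('b'): new char, reset run to 1
  Position 10 ('a'): new char, reset run to 1
  Position 11 ('b'): new char, reset run to 1
  Position 12 ('a'): new char, reset run to 1
Longest run: 'b' with length 2

2


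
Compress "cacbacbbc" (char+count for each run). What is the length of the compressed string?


Input: cacbacbbc
Runs:
  'c' x 1 => "c1"
  'a' x 1 => "a1"
  'c' x 1 => "c1"
  'b' x 1 => "b1"
  'a' x 1 => "a1"
  'c' x 1 => "c1"
  'b' x 2 => "b2"
  'c' x 1 => "c1"
Compressed: "c1a1c1b1a1c1b2c1"
Compressed length: 16

16


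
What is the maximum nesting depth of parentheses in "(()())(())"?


Input: "(()())(())"
Tracking depth:
  Position 0 '(': depth becomes 1
  Position 1 '(': depth becomes 2
  Position 2 ')': depth becomes 1
  Position 3 '(': depth becomes 2
  Position 4 ')': depth becomes 1
  Position 5 ')': depth becomes 0
  Position 6 '(': depth becomes 1
  Position 7 '(': depth becomes 2
  Position 8 ')': depth becomes 1
  Position 9 ')': depth becomes 0
Maximum depth reached: 2

2


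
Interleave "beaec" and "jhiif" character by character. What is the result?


Interleaving "beaec" and "jhiif":
  Position 0: 'b' from first, 'j' from second => "bj"
  Position 1: 'e' from first, 'h' from second => "eh"
  Position 2: 'a' from first, 'i' from second => "ai"
  Position 3: 'e' from first, 'i' from second => "ei"
  Position 4: 'c' from first, 'f' from second => "cf"
Result: bjehaieicf

bjehaieicf


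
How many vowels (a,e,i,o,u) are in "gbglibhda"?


Input: gbglibhda
Checking each character:
  'g' at position 0: consonant
  'b' at position 1: consonant
  'g' at position 2: consonant
  'l' at position 3: consonant
  'i' at position 4: vowel (running total: 1)
  'b' at position 5: consonant
  'h' at position 6: consonant
  'd' at position 7: consonant
  'a' at position 8: vowel (running total: 2)
Total vowels: 2

2


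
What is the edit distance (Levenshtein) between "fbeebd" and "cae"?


Computing edit distance: "fbeebd" -> "cae"
DP table:
           c    a    e
      0    1    2    3
  f   1    1    2    3
  b   2    2    2    3
  e   3    3    3    2
  e   4    4    4    3
  b   5    5    5    4
  d   6    6    6    5
Edit distance = dp[6][3] = 5

5


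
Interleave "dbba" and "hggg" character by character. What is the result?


Interleaving "dbba" and "hggg":
  Position 0: 'd' from first, 'h' from second => "dh"
  Position 1: 'b' from first, 'g' from second => "bg"
  Position 2: 'b' from first, 'g' from second => "bg"
  Position 3: 'a' from first, 'g' from second => "ag"
Result: dhbgbgag

dhbgbgag


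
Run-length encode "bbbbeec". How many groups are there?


Input: bbbbeec
Scanning for consecutive runs:
  Group 1: 'b' x 4 (positions 0-3)
  Group 2: 'e' x 2 (positions 4-5)
  Group 3: 'c' x 1 (positions 6-6)
Total groups: 3

3


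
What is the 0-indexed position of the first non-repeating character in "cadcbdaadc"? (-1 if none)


Input: cadcbdaadc
Character frequencies:
  'a': 3
  'b': 1
  'c': 3
  'd': 3
Scanning left to right for freq == 1:
  Position 0 ('c'): freq=3, skip
  Position 1 ('a'): freq=3, skip
  Position 2 ('d'): freq=3, skip
  Position 3 ('c'): freq=3, skip
  Position 4 ('b'): unique! => answer = 4

4


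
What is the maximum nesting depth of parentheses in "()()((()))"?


Input: "()()((()))"
Tracking depth:
  Position 0 '(': depth becomes 1
  Position 1 ')': depth becomes 0
  Position 2 '(': depth becomes 1
  Position 3 ')': depth becomes 0
  Position 4 '(': depth becomes 1
  Position 5 '(': depth becomes 2
  Position 6 '(': depth becomes 3
  Position 7 ')': depth becomes 2
  Position 8 ')': depth becomes 1
  Position 9 ')': depth becomes 0
Maximum depth reached: 3

3


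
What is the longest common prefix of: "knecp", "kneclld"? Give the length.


Words: knecp, kneclld
  Position 0: all 'k' => match
  Position 1: all 'n' => match
  Position 2: all 'e' => match
  Position 3: all 'c' => match
  Position 4: ('p', 'l') => mismatch, stop
LCP = "knec" (length 4)

4


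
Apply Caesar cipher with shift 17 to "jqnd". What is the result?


Caesar cipher: shift "jqnd" by 17
  'j' (pos 9) + 17 = pos 0 = 'a'
  'q' (pos 16) + 17 = pos 7 = 'h'
  'n' (pos 13) + 17 = pos 4 = 'e'
  'd' (pos 3) + 17 = pos 20 = 'u'
Result: aheu

aheu


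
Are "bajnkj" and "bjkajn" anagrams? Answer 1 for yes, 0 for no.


Strings: "bajnkj", "bjkajn"
Sorted first:  abjjkn
Sorted second: abjjkn
Sorted forms match => anagrams

1


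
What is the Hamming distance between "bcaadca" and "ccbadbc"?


Comparing "bcaadca" and "ccbadbc" position by position:
  Position 0: 'b' vs 'c' => differ
  Position 1: 'c' vs 'c' => same
  Position 2: 'a' vs 'b' => differ
  Position 3: 'a' vs 'a' => same
  Position 4: 'd' vs 'd' => same
  Position 5: 'c' vs 'b' => differ
  Position 6: 'a' vs 'c' => differ
Total differences (Hamming distance): 4

4


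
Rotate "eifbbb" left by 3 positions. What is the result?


Input: "eifbbb", rotate left by 3
First 3 characters: "eif"
Remaining characters: "bbb"
Concatenate remaining + first: "bbb" + "eif" = "bbbeif"

bbbeif


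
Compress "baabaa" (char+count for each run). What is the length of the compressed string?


Input: baabaa
Runs:
  'b' x 1 => "b1"
  'a' x 2 => "a2"
  'b' x 1 => "b1"
  'a' x 2 => "a2"
Compressed: "b1a2b1a2"
Compressed length: 8

8


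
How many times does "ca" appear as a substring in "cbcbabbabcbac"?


Searching for "ca" in "cbcbabbabcbac"
Scanning each position:
  Position 0: "cb" => no
  Position 1: "bc" => no
  Position 2: "cb" => no
  Position 3: "ba" => no
  Position 4: "ab" => no
  Position 5: "bb" => no
  Position 6: "ba" => no
  Position 7: "ab" => no
  Position 8: "bc" => no
  Position 9: "cb" => no
  Position 10: "ba" => no
  Position 11: "ac" => no
Total occurrences: 0

0


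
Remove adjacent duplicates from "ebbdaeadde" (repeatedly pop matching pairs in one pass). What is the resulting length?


Input: ebbdaeadde
Stack-based adjacent duplicate removal:
  Read 'e': push. Stack: e
  Read 'b': push. Stack: eb
  Read 'b': matches stack top 'b' => pop. Stack: e
  Read 'd': push. Stack: ed
  Read 'a': push. Stack: eda
  Read 'e': push. Stack: edae
  Read 'a': push. Stack: edaea
  Read 'd': push. Stack: edaead
  Read 'd': matches stack top 'd' => pop. Stack: edaea
  Read 'e': push. Stack: edaeae
Final stack: "edaeae" (length 6)

6


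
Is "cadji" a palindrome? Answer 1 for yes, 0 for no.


Input: cadji
Reversed: ijdac
  Compare pos 0 ('c') with pos 4 ('i'): MISMATCH
  Compare pos 1 ('a') with pos 3 ('j'): MISMATCH
Result: not a palindrome

0


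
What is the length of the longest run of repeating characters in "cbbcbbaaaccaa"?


Input: "cbbcbbaaaccaa"
Scanning for longest run:
  Position 1 ('b'): new char, reset run to 1
  Position 2 ('b'): continues run of 'b', length=2
  Position 3 ('c'): new char, reset run to 1
  Position 4 ('b'): new char, reset run to 1
  Position 5 ('b'): continues run of 'b', length=2
  Position 6 ('a'): new char, reset run to 1
  Position 7 ('a'): continues run of 'a', length=2
  Position 8 ('a'): continues run of 'a', length=3
  Position 9 ('c'): new char, reset run to 1
  Position 10 ('c'): continues run of 'c', length=2
  Position 11 ('a'): new char, reset run to 1
  Position 12 ('a'): continues run of 'a', length=2
Longest run: 'a' with length 3

3


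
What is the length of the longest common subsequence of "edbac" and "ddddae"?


LCS of "edbac" and "ddddae"
DP table:
           d    d    d    d    a    e
      0    0    0    0    0    0    0
  e   0    0    0    0    0    0    1
  d   0    1    1    1    1    1    1
  b   0    1    1    1    1    1    1
  a   0    1    1    1    1    2    2
  c   0    1    1    1    1    2    2
LCS length = dp[5][6] = 2

2


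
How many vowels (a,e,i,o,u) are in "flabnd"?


Input: flabnd
Checking each character:
  'f' at position 0: consonant
  'l' at position 1: consonant
  'a' at position 2: vowel (running total: 1)
  'b' at position 3: consonant
  'n' at position 4: consonant
  'd' at position 5: consonant
Total vowels: 1

1


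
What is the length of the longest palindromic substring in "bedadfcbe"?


Input: "bedadfcbe"
Checking substrings for palindromes:
  [2:5] "dad" (len 3) => palindrome
Longest palindromic substring: "dad" with length 3

3


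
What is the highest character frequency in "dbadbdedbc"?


Input: dbadbdedbc
Character counts:
  'a': 1
  'b': 3
  'c': 1
  'd': 4
  'e': 1
Maximum frequency: 4

4


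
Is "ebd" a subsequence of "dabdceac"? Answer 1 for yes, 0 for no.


Check if "ebd" is a subsequence of "dabdceac"
Greedy scan:
  Position 0 ('d'): no match needed
  Position 1 ('a'): no match needed
  Position 2 ('b'): no match needed
  Position 3 ('d'): no match needed
  Position 4 ('c'): no match needed
  Position 5 ('e'): matches sub[0] = 'e'
  Position 6 ('a'): no match needed
  Position 7 ('c'): no match needed
Only matched 1/3 characters => not a subsequence

0


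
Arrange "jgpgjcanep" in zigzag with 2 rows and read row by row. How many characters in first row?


Zigzag "jgpgjcanep" into 2 rows:
Placing characters:
  'j' => row 0
  'g' => row 1
  'p' => row 0
  'g' => row 1
  'j' => row 0
  'c' => row 1
  'a' => row 0
  'n' => row 1
  'e' => row 0
  'p' => row 1
Rows:
  Row 0: "jpjae"
  Row 1: "ggcnp"
First row length: 5

5


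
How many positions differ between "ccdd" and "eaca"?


Comparing "ccdd" and "eaca" position by position:
  Position 0: 'c' vs 'e' => DIFFER
  Position 1: 'c' vs 'a' => DIFFER
  Position 2: 'd' vs 'c' => DIFFER
  Position 3: 'd' vs 'a' => DIFFER
Positions that differ: 4

4


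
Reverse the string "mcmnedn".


Input: mcmnedn
Reading characters right to left:
  Position 6: 'n'
  Position 5: 'd'
  Position 4: 'e'
  Position 3: 'n'
  Position 2: 'm'
  Position 1: 'c'
  Position 0: 'm'
Reversed: ndenmcm

ndenmcm


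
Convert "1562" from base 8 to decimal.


Input: "1562" in base 8
Positional expansion:
  Digit '1' (value 1) x 8^3 = 512
  Digit '5' (value 5) x 8^2 = 320
  Digit '6' (value 6) x 8^1 = 48
  Digit '2' (value 2) x 8^0 = 2
Sum = 882

882


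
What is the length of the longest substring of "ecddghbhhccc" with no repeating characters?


Input: "ecddghbhhccc"
Sliding window (track last position of each char):
  Position 0 ('e'): window [0,0] length 1 -- new best
  Position 1 ('c'): window [0,1] length 2 -- new best
  Position 2 ('d'): window [0,2] length 3 -- new best
  Position 3 ('d'): repeat (last at 2), move window start to 3
  Position 3 ('d'): window [3,3] length 1
  Position 4 ('g'): window [3,4] length 2
  Position 5 ('h'): window [3,5] length 3
  Position 6 ('b'): window [3,6] length 4 -- new best
  Position 7 ('h'): repeat (last at 5), move window start to 6
  Position 7 ('h'): window [6,7] length 2
  Position 8 ('h'): repeat (last at 7), move window start to 8
  Position 8 ('h'): window [8,8] length 1
  Position 9 ('c'): window [8,9] length 2
  Position 10 ('c'): repeat (last at 9), move window start to 10
  Position 10 ('c'): window [10,10] length 1
  Position 11 ('c'): repeat (last at 10), move window start to 11
  Position 11 ('c'): window [11,11] length 1
Longest substring with no repeats: "dghb" with length 4

4


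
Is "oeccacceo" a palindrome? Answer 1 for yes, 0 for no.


Input: oeccacceo
Reversed: oeccacceo
  Compare pos 0 ('o') with pos 8 ('o'): match
  Compare pos 1 ('e') with pos 7 ('e'): match
  Compare pos 2 ('c') with pos 6 ('c'): match
  Compare pos 3 ('c') with pos 5 ('c'): match
Result: palindrome

1


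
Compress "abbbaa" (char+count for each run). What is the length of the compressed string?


Input: abbbaa
Runs:
  'a' x 1 => "a1"
  'b' x 3 => "b3"
  'a' x 2 => "a2"
Compressed: "a1b3a2"
Compressed length: 6

6


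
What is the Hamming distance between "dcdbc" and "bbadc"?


Comparing "dcdbc" and "bbadc" position by position:
  Position 0: 'd' vs 'b' => differ
  Position 1: 'c' vs 'b' => differ
  Position 2: 'd' vs 'a' => differ
  Position 3: 'b' vs 'd' => differ
  Position 4: 'c' vs 'c' => same
Total differences (Hamming distance): 4

4


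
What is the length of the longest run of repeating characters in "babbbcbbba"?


Input: "babbbcbbba"
Scanning for longest run:
  Position 1 ('a'): new char, reset run to 1
  Position 2 ('b'): new char, reset run to 1
  Position 3 ('b'): continues run of 'b', length=2
  Position 4 ('b'): continues run of 'b', length=3
  Position 5 ('c'): new char, reset run to 1
  Position 6 ('b'): new char, reset run to 1
  Position 7 ('b'): continues run of 'b', length=2
  Position 8 ('b'): continues run of 'b', length=3
  Position 9 ('a'): new char, reset run to 1
Longest run: 'b' with length 3

3


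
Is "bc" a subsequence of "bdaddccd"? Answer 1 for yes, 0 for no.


Check if "bc" is a subsequence of "bdaddccd"
Greedy scan:
  Position 0 ('b'): matches sub[0] = 'b'
  Position 1 ('d'): no match needed
  Position 2 ('a'): no match needed
  Position 3 ('d'): no match needed
  Position 4 ('d'): no match needed
  Position 5 ('c'): matches sub[1] = 'c'
  Position 6 ('c'): no match needed
  Position 7 ('d'): no match needed
All 2 characters matched => is a subsequence

1


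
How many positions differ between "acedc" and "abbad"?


Comparing "acedc" and "abbad" position by position:
  Position 0: 'a' vs 'a' => same
  Position 1: 'c' vs 'b' => DIFFER
  Position 2: 'e' vs 'b' => DIFFER
  Position 3: 'd' vs 'a' => DIFFER
  Position 4: 'c' vs 'd' => DIFFER
Positions that differ: 4

4


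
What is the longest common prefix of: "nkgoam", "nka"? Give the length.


Words: nkgoam, nka
  Position 0: all 'n' => match
  Position 1: all 'k' => match
  Position 2: ('g', 'a') => mismatch, stop
LCP = "nk" (length 2)

2


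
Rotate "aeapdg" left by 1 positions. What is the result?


Input: "aeapdg", rotate left by 1
First 1 characters: "a"
Remaining characters: "eapdg"
Concatenate remaining + first: "eapdg" + "a" = "eapdga"

eapdga


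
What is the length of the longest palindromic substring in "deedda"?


Input: "deedda"
Checking substrings for palindromes:
  [0:4] "deed" (len 4) => palindrome
  [1:3] "ee" (len 2) => palindrome
  [3:5] "dd" (len 2) => palindrome
Longest palindromic substring: "deed" with length 4

4


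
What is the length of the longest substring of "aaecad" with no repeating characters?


Input: "aaecad"
Sliding window (track last position of each char):
  Position 0 ('a'): window [0,0] length 1 -- new best
  Position 1 ('a'): repeat (last at 0), move window start to 1
  Position 1 ('a'): window [1,1] length 1
  Position 2 ('e'): window [1,2] length 2 -- new best
  Position 3 ('c'): window [1,3] length 3 -- new best
  Position 4 ('a'): repeat (last at 1), move window start to 2
  Position 4 ('a'): window [2,4] length 3
  Position 5 ('d'): window [2,5] length 4 -- new best
Longest substring with no repeats: "ecad" with length 4

4


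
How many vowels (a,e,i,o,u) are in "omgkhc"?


Input: omgkhc
Checking each character:
  'o' at position 0: vowel (running total: 1)
  'm' at position 1: consonant
  'g' at position 2: consonant
  'k' at position 3: consonant
  'h' at position 4: consonant
  'c' at position 5: consonant
Total vowels: 1

1


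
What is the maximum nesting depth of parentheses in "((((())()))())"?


Input: "((((())()))())"
Tracking depth:
  Position 0 '(': depth becomes 1
  Position 1 '(': depth becomes 2
  Position 2 '(': depth becomes 3
  Position 3 '(': depth becomes 4
  Position 4 '(': depth becomes 5
  Position 5 ')': depth becomes 4
  Position 6 ')': depth becomes 3
  Position 7 '(': depth becomes 4
  Position 8 ')': depth becomes 3
  Position 9 ')': depth becomes 2
  Position 10 ')': depth becomes 1
  Position 11 '(': depth becomes 2
  Position 12 ')': depth becomes 1
  Position 13 ')': depth becomes 0
Maximum depth reached: 5

5


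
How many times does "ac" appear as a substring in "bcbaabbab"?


Searching for "ac" in "bcbaabbab"
Scanning each position:
  Position 0: "bc" => no
  Position 1: "cb" => no
  Position 2: "ba" => no
  Position 3: "aa" => no
  Position 4: "ab" => no
  Position 5: "bb" => no
  Position 6: "ba" => no
  Position 7: "ab" => no
Total occurrences: 0

0


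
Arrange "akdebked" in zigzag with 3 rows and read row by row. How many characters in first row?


Zigzag "akdebked" into 3 rows:
Placing characters:
  'a' => row 0
  'k' => row 1
  'd' => row 2
  'e' => row 1
  'b' => row 0
  'k' => row 1
  'e' => row 2
  'd' => row 1
Rows:
  Row 0: "ab"
  Row 1: "kekd"
  Row 2: "de"
First row length: 2

2


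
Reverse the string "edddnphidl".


Input: edddnphidl
Reading characters right to left:
  Position 9: 'l'
  Position 8: 'd'
  Position 7: 'i'
  Position 6: 'h'
  Position 5: 'p'
  Position 4: 'n'
  Position 3: 'd'
  Position 2: 'd'
  Position 1: 'd'
  Position 0: 'e'
Reversed: ldihpnddde

ldihpnddde


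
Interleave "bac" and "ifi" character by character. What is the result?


Interleaving "bac" and "ifi":
  Position 0: 'b' from first, 'i' from second => "bi"
  Position 1: 'a' from first, 'f' from second => "af"
  Position 2: 'c' from first, 'i' from second => "ci"
Result: biafci

biafci


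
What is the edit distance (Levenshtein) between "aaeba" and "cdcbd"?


Computing edit distance: "aaeba" -> "cdcbd"
DP table:
           c    d    c    b    d
      0    1    2    3    4    5
  a   1    1    2    3    4    5
  a   2    2    2    3    4    5
  e   3    3    3    3    4    5
  b   4    4    4    4    3    4
  a   5    5    5    5    4    4
Edit distance = dp[5][5] = 4

4


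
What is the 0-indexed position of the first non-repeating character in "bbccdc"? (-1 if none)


Input: bbccdc
Character frequencies:
  'b': 2
  'c': 3
  'd': 1
Scanning left to right for freq == 1:
  Position 0 ('b'): freq=2, skip
  Position 1 ('b'): freq=2, skip
  Position 2 ('c'): freq=3, skip
  Position 3 ('c'): freq=3, skip
  Position 4 ('d'): unique! => answer = 4

4


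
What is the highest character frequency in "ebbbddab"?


Input: ebbbddab
Character counts:
  'a': 1
  'b': 4
  'd': 2
  'e': 1
Maximum frequency: 4

4


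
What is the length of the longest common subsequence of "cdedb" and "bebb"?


LCS of "cdedb" and "bebb"
DP table:
           b    e    b    b
      0    0    0    0    0
  c   0    0    0    0    0
  d   0    0    0    0    0
  e   0    0    1    1    1
  d   0    0    1    1    1
  b   0    1    1    2    2
LCS length = dp[5][4] = 2

2


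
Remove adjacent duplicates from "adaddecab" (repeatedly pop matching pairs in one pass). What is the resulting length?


Input: adaddecab
Stack-based adjacent duplicate removal:
  Read 'a': push. Stack: a
  Read 'd': push. Stack: ad
  Read 'a': push. Stack: ada
  Read 'd': push. Stack: adad
  Read 'd': matches stack top 'd' => pop. Stack: ada
  Read 'e': push. Stack: adae
  Read 'c': push. Stack: adaec
  Read 'a': push. Stack: adaeca
  Read 'b': push. Stack: adaecab
Final stack: "adaecab" (length 7)

7


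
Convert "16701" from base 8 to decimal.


Input: "16701" in base 8
Positional expansion:
  Digit '1' (value 1) x 8^4 = 4096
  Digit '6' (value 6) x 8^3 = 3072
  Digit '7' (value 7) x 8^2 = 448
  Digit '0' (value 0) x 8^1 = 0
  Digit '1' (value 1) x 8^0 = 1
Sum = 7617

7617


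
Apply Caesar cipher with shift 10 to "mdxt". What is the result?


Caesar cipher: shift "mdxt" by 10
  'm' (pos 12) + 10 = pos 22 = 'w'
  'd' (pos 3) + 10 = pos 13 = 'n'
  'x' (pos 23) + 10 = pos 7 = 'h'
  't' (pos 19) + 10 = pos 3 = 'd'
Result: wnhd

wnhd


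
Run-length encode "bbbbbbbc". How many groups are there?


Input: bbbbbbbc
Scanning for consecutive runs:
  Group 1: 'b' x 7 (positions 0-6)
  Group 2: 'c' x 1 (positions 7-7)
Total groups: 2

2


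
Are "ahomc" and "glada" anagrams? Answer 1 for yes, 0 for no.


Strings: "ahomc", "glada"
Sorted first:  achmo
Sorted second: aadgl
Differ at position 1: 'c' vs 'a' => not anagrams

0


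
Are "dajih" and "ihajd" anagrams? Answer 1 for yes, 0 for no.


Strings: "dajih", "ihajd"
Sorted first:  adhij
Sorted second: adhij
Sorted forms match => anagrams

1


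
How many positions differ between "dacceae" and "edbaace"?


Comparing "dacceae" and "edbaace" position by position:
  Position 0: 'd' vs 'e' => DIFFER
  Position 1: 'a' vs 'd' => DIFFER
  Position 2: 'c' vs 'b' => DIFFER
  Position 3: 'c' vs 'a' => DIFFER
  Position 4: 'e' vs 'a' => DIFFER
  Position 5: 'a' vs 'c' => DIFFER
  Position 6: 'e' vs 'e' => same
Positions that differ: 6

6


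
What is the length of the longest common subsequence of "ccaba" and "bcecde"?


LCS of "ccaba" and "bcecde"
DP table:
           b    c    e    c    d    e
      0    0    0    0    0    0    0
  c   0    0    1    1    1    1    1
  c   0    0    1    1    2    2    2
  a   0    0    1    1    2    2    2
  b   0    1    1    1    2    2    2
  a   0    1    1    1    2    2    2
LCS length = dp[5][6] = 2

2


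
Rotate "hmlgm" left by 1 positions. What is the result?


Input: "hmlgm", rotate left by 1
First 1 characters: "h"
Remaining characters: "mlgm"
Concatenate remaining + first: "mlgm" + "h" = "mlgmh"

mlgmh


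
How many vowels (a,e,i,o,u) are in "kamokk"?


Input: kamokk
Checking each character:
  'k' at position 0: consonant
  'a' at position 1: vowel (running total: 1)
  'm' at position 2: consonant
  'o' at position 3: vowel (running total: 2)
  'k' at position 4: consonant
  'k' at position 5: consonant
Total vowels: 2

2


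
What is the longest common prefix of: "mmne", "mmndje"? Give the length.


Words: mmne, mmndje
  Position 0: all 'm' => match
  Position 1: all 'm' => match
  Position 2: all 'n' => match
  Position 3: ('e', 'd') => mismatch, stop
LCP = "mmn" (length 3)

3


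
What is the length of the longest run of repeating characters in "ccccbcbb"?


Input: "ccccbcbb"
Scanning for longest run:
  Position 1 ('c'): continues run of 'c', length=2
  Position 2 ('c'): continues run of 'c', length=3
  Position 3 ('c'): continues run of 'c', length=4
  Position 4 ('b'): new char, reset run to 1
  Position 5 ('c'): new char, reset run to 1
  Position 6 ('b'): new char, reset run to 1
  Position 7 ('b'): continues run of 'b', length=2
Longest run: 'c' with length 4

4


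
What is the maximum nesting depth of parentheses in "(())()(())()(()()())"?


Input: "(())()(())()(()()())"
Tracking depth:
  Position 0 '(': depth becomes 1
  Position 1 '(': depth becomes 2
  Position 2 ')': depth becomes 1
  Position 3 ')': depth becomes 0
  Position 4 '(': depth becomes 1
  Position 5 ')': depth becomes 0
  Position 6 '(': depth becomes 1
  Position 7 '(': depth becomes 2
  Position 8 ')': depth becomes 1
  Position 9 ')': depth becomes 0
  Position 10 '(': depth becomes 1
  Position 11 ')': depth becomes 0
  Position 12 '(': depth becomes 1
  Position 13 '(': depth becomes 2
  Position 14 ')': depth becomes 1
  Position 15 '(': depth becomes 2
  Position 16 ')': depth becomes 1
  Position 17 '(': depth becomes 2
  Position 18 ')': depth becomes 1
  Position 19 ')': depth becomes 0
Maximum depth reached: 2

2


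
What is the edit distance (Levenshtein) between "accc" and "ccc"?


Computing edit distance: "accc" -> "ccc"
DP table:
           c    c    c
      0    1    2    3
  a   1    1    2    3
  c   2    1    1    2
  c   3    2    1    1
  c   4    3    2    1
Edit distance = dp[4][3] = 1

1


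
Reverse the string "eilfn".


Input: eilfn
Reading characters right to left:
  Position 4: 'n'
  Position 3: 'f'
  Position 2: 'l'
  Position 1: 'i'
  Position 0: 'e'
Reversed: nflie

nflie


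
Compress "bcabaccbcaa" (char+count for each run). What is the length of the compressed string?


Input: bcabaccbcaa
Runs:
  'b' x 1 => "b1"
  'c' x 1 => "c1"
  'a' x 1 => "a1"
  'b' x 1 => "b1"
  'a' x 1 => "a1"
  'c' x 2 => "c2"
  'b' x 1 => "b1"
  'c' x 1 => "c1"
  'a' x 2 => "a2"
Compressed: "b1c1a1b1a1c2b1c1a2"
Compressed length: 18

18


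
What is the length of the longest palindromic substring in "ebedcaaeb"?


Input: "ebedcaaeb"
Checking substrings for palindromes:
  [0:3] "ebe" (len 3) => palindrome
  [5:7] "aa" (len 2) => palindrome
Longest palindromic substring: "ebe" with length 3

3
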